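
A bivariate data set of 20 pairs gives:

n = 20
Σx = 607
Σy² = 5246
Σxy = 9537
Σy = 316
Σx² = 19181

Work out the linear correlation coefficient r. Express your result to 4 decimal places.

-0.1223

r = (nΣxy − ΣxΣy) / √[(nΣx² − (Σx)²)(nΣy² − (Σy)²)]
Numerator: 20×9537 − 607×316 = -1072
Denominator: √[(383620 − 368449)(104920 − 99856)] = √[15171 × 5064] = 8765.0410
r = -1072 / 8765.0410 ≈ -0.1223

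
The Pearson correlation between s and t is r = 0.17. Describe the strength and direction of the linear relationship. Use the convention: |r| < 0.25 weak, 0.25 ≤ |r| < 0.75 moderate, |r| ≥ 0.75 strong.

r = 0.17 > 0 so the relationship is positive.
|r| = 0.17, which falls in the weak range.

weak positive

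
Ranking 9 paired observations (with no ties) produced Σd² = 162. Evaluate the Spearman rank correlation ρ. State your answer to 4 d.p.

-0.3500

ρ = 1 − 6Σd² / [n(n²−1)] = 1 − 6×162 / (9×80)
  = 1 − 972/720 = 1 − 1.35000 ≈ -0.3500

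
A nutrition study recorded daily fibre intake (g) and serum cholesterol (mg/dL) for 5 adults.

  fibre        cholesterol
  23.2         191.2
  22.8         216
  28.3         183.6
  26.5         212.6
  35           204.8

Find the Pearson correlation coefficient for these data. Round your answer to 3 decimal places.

-0.088

n = 5, Σx = 135.8, Σy = 1008.2, Σx² = 3786.22, Σy² = 204064.2, Σxy = 27358.42
nΣxy − ΣxΣy = 136792.1 − 136913.56 = -121.46
nΣx² − (Σx)² = 18931.1 − 18441.64 = 489.46; nΣy² − (Σy)² = 1020321 − 1016467.24 = 3853.76
r = -121.46 / √(489.46 × 3853.76) = -121.46 / 1373.4123 ≈ -0.088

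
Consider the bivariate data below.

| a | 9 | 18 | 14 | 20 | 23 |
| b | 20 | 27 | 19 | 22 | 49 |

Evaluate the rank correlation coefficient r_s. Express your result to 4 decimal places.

Rank a: 1, 3, 2, 4, 5
Rank b: 2, 4, 1, 3, 5
d = rank(a) − rank(b): -1, -1, 1, 1, 0; Σd² = 4
ρ = 1 − 6Σd² / [n(n²−1)] = 1 − 6×4 / (5×24) = 1 − 24/120 ≈ 0.8000

0.8000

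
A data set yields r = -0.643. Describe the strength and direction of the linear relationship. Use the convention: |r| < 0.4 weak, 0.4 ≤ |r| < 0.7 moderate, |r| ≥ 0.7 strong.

moderate negative

r = -0.643 < 0 so the relationship is negative.
|r| = 0.643, which falls in the moderate range.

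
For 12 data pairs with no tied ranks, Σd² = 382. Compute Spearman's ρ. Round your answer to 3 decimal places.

ρ = 1 − 6Σd² / [n(n²−1)] = 1 − 6×382 / (12×143)
  = 1 − 2292/1716 = 1 − 1.3357 ≈ -0.336

-0.336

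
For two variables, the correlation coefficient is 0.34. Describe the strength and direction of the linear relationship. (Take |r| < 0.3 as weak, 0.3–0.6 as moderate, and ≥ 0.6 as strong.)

r = 0.34 > 0 so the relationship is positive.
|r| = 0.34, which falls in the moderate range.

moderate positive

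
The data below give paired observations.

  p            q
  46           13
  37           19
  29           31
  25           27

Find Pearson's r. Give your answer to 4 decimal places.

-0.9238

n = 4, Σp = 137, Σq = 90, Σp² = 4951, Σq² = 2220, Σpq = 2875
nΣpq − ΣpΣq = 11500 − 12330 = -830
nΣp² − (Σp)² = 19804 − 18769 = 1035; nΣq² − (Σq)² = 8880 − 8100 = 780
r = -830 / √(1035 × 780) = -830 / 898.4987 ≈ -0.9238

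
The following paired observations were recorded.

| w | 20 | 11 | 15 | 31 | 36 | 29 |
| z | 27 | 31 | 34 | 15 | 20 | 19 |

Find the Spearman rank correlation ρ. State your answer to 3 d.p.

Rank w: 3, 1, 2, 5, 6, 4
Rank z: 4, 5, 6, 1, 3, 2
d = rank(w) − rank(z): -1, -4, -4, 4, 3, 2; Σd² = 62
ρ = 1 − 6Σd² / [n(n²−1)] = 1 − 6×62 / (6×35) = 1 − 372/210 ≈ -0.771

-0.771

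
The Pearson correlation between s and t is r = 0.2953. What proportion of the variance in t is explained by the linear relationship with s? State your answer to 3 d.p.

0.087

r² = (0.2953)² = 0.087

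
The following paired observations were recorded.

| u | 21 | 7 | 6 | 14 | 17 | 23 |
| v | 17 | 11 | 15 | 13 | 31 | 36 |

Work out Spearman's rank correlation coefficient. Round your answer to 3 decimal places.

Rank u: 5, 2, 1, 3, 4, 6
Rank v: 4, 1, 3, 2, 5, 6
d = rank(u) − rank(v): 1, 1, -2, 1, -1, 0; Σd² = 8
ρ = 1 − 6Σd² / [n(n²−1)] = 1 − 6×8 / (6×35) = 1 − 48/210 ≈ 0.771

0.771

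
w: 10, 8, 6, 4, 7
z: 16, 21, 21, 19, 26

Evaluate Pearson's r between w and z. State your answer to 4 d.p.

n = 5, Σw = 35, Σz = 103, Σw² = 265, Σz² = 2175, Σwz = 712
nΣwz − ΣwΣz = 3560 − 3605 = -45
nΣw² − (Σw)² = 1325 − 1225 = 100; nΣz² − (Σz)² = 10875 − 10609 = 266
r = -45 / √(100 × 266) = -45 / 163.0951 ≈ -0.2759

-0.2759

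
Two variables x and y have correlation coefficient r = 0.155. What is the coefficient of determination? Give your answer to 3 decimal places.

0.024

r² = (0.155)² = 0.024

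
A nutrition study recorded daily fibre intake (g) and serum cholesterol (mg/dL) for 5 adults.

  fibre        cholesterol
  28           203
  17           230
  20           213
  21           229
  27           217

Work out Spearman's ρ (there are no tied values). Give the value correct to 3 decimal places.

-0.700

Rank fibre: 5, 1, 2, 3, 4
Rank cholesterol: 1, 5, 2, 4, 3
d = rank(fibre) − rank(cholesterol): 4, -4, 0, -1, 1; Σd² = 34
ρ = 1 − 6Σd² / [n(n²−1)] = 1 − 6×34 / (5×24) = 1 − 204/120 ≈ -0.700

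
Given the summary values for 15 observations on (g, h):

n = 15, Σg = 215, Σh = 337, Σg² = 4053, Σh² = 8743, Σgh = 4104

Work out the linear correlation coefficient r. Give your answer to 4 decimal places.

r = (nΣgh − ΣgΣh) / √[(nΣg² − (Σg)²)(nΣh² − (Σh)²)]
Numerator: 15×4104 − 215×337 = -10895
Denominator: √[(60795 − 46225)(131145 − 113569)] = √[14570 × 17576] = 16002.5723
r = -10895 / 16002.5723 ≈ -0.6808

-0.6808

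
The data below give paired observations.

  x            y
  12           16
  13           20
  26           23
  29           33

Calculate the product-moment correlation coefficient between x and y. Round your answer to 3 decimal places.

0.876

n = 4, Σx = 80, Σy = 92, Σx² = 1830, Σy² = 2274, Σxy = 2007
nΣxy − ΣxΣy = 8028 − 7360 = 668
nΣx² − (Σx)² = 7320 − 6400 = 920; nΣy² − (Σy)² = 9096 − 8464 = 632
r = 668 / √(920 × 632) = 668 / 762.5221 ≈ 0.876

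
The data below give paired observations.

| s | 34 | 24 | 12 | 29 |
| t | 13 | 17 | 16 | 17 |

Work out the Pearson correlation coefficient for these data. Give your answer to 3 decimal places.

n = 4, Σs = 99, Σt = 63, Σs² = 2717, Σt² = 1003, Σst = 1535
nΣst − ΣsΣt = 6140 − 6237 = -97
nΣs² − (Σs)² = 10868 − 9801 = 1067; nΣt² − (Σt)² = 4012 − 3969 = 43
r = -97 / √(1067 × 43) = -97 / 214.1985 ≈ -0.453

-0.453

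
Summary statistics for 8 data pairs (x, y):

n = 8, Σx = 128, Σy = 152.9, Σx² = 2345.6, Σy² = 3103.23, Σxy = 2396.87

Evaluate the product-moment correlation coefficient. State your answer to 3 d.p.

-0.213

r = (nΣxy − ΣxΣy) / √[(nΣx² − (Σx)²)(nΣy² − (Σy)²)]
Numerator: 8×2396.87 − 128×152.9 = -396.24
Denominator: √[(18764.8 − 16384)(24825.84 − 23378.41)] = √[2380.8 × 1447.43] = 1856.3516
r = -396.24 / 1856.3516 ≈ -0.213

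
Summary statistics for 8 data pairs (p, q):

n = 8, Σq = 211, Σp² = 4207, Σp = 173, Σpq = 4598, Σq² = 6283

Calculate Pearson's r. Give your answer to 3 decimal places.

r = (nΣpq − ΣpΣq) / √[(nΣp² − (Σp)²)(nΣq² − (Σq)²)]
Numerator: 8×4598 − 173×211 = 281
Denominator: √[(33656 − 29929)(50264 − 44521)] = √[3727 × 5743] = 4626.4631
r = 281 / 4626.4631 ≈ 0.061

0.061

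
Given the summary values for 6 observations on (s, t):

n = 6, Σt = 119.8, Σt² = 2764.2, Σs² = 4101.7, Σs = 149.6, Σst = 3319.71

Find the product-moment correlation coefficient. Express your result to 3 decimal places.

r = (nΣst − ΣsΣt) / √[(nΣs² − (Σs)²)(nΣt² − (Σt)²)]
Numerator: 6×3319.71 − 149.6×119.8 = 1996.18
Denominator: √[(24610.2 − 22380.16)(16585.2 − 14352.04)] = √[2230.04 × 2233.16] = 2231.5995
r = 1996.18 / 2231.5995 ≈ 0.895

0.895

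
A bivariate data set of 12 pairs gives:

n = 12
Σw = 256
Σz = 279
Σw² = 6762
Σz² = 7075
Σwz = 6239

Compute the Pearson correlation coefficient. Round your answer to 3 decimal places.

r = (nΣwz − ΣwΣz) / √[(nΣw² − (Σw)²)(nΣz² − (Σz)²)]
Numerator: 12×6239 − 256×279 = 3444
Denominator: √[(81144 − 65536)(84900 − 77841)] = √[15608 × 7059] = 10496.5171
r = 3444 / 10496.5171 ≈ 0.328

0.328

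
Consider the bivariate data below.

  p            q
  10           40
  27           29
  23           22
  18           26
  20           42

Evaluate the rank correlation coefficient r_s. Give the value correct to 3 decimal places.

Rank p: 1, 5, 4, 2, 3
Rank q: 4, 3, 1, 2, 5
d = rank(p) − rank(q): -3, 2, 3, 0, -2; Σd² = 26
ρ = 1 − 6Σd² / [n(n²−1)] = 1 − 6×26 / (5×24) = 1 − 156/120 ≈ -0.300

-0.300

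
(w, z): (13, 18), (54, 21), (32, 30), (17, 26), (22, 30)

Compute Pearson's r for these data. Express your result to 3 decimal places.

-0.057

n = 5, Σw = 138, Σz = 125, Σw² = 4882, Σz² = 3241, Σwz = 3430
nΣwz − ΣwΣz = 17150 − 17250 = -100
nΣw² − (Σw)² = 24410 − 19044 = 5366; nΣz² − (Σz)² = 16205 − 15625 = 580
r = -100 / √(5366 × 580) = -100 / 1764.1655 ≈ -0.057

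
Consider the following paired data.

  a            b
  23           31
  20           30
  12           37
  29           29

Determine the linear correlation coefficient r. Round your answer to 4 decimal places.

-0.9050

n = 4, Σa = 84, Σb = 127, Σa² = 1914, Σb² = 4071, Σab = 2598
nΣab − ΣaΣb = 10392 − 10668 = -276
nΣa² − (Σa)² = 7656 − 7056 = 600; nΣb² − (Σb)² = 16284 − 16129 = 155
r = -276 / √(600 × 155) = -276 / 304.9590 ≈ -0.9050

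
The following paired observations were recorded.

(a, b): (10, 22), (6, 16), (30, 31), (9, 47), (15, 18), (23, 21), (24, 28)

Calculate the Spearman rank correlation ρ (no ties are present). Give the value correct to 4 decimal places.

0.3571

Rank a: 3, 1, 7, 2, 4, 5, 6
Rank b: 4, 1, 6, 7, 2, 3, 5
d = rank(a) − rank(b): -1, 0, 1, -5, 2, 2, 1; Σd² = 36
ρ = 1 − 6Σd² / [n(n²−1)] = 1 − 6×36 / (7×48) = 1 − 216/336 ≈ 0.3571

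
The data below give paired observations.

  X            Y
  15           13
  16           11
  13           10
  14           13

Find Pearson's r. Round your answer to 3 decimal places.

n = 4, ΣX = 58, ΣY = 47, ΣX² = 846, ΣY² = 559, ΣXY = 683
nΣXY − ΣXΣY = 2732 − 2726 = 6
nΣX² − (ΣX)² = 3384 − 3364 = 20; nΣY² − (ΣY)² = 2236 − 2209 = 27
r = 6 / √(20 × 27) = 6 / 23.2379 ≈ 0.258

0.258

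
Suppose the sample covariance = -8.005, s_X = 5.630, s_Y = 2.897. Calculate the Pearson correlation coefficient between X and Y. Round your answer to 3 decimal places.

-0.491

r = Cov(X,Y) / (s_X · s_Y) = -8.005 / (5.630 × 2.897)
  = -8.005 / 16.3101 ≈ -0.491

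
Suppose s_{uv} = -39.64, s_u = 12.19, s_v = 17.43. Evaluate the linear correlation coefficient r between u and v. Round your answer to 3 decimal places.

r = Cov(u,v) / (s_u · s_v) = -39.64 / (12.19 × 17.43)
  = -39.64 / 212.4717 ≈ -0.187

-0.187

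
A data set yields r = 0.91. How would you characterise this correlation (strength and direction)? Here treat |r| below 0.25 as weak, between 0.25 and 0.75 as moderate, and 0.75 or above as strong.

strong positive

r = 0.91 > 0 so the relationship is positive.
|r| = 0.91, which falls in the strong range.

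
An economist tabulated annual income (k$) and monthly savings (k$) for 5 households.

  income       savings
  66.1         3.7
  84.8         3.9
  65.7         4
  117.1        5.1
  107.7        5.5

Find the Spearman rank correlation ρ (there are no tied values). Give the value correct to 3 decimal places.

0.600

Rank income: 2, 3, 1, 5, 4
Rank savings: 1, 2, 3, 4, 5
d = rank(income) − rank(savings): 1, 1, -2, 1, -1; Σd² = 8
ρ = 1 − 6Σd² / [n(n²−1)] = 1 − 6×8 / (5×24) = 1 − 48/120 ≈ 0.600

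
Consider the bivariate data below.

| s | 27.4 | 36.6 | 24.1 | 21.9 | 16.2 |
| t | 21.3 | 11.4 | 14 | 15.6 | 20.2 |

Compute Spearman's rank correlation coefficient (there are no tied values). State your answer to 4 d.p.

Rank s: 4, 5, 3, 2, 1
Rank t: 5, 1, 2, 3, 4
d = rank(s) − rank(t): -1, 4, 1, -1, -3; Σd² = 28
ρ = 1 − 6Σd² / [n(n²−1)] = 1 − 6×28 / (5×24) = 1 − 168/120 ≈ -0.4000

-0.4000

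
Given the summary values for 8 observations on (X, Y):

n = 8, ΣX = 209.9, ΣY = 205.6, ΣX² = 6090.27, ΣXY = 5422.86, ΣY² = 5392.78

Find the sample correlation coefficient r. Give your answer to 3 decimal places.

0.113

r = (nΣXY − ΣXΣY) / √[(nΣX² − (ΣX)²)(nΣY² − (ΣY)²)]
Numerator: 8×5422.86 − 209.9×205.6 = 227.44
Denominator: √[(48722.16 − 44058.01)(43142.24 − 42271.36)] = √[4664.15 × 870.88] = 2015.4193
r = 227.44 / 2015.4193 ≈ 0.113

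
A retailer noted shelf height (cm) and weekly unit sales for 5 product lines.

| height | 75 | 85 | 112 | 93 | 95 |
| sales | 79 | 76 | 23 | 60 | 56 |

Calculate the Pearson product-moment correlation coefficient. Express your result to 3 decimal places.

-0.972

n = 5, Σx = 460, Σy = 294, Σx² = 43068, Σy² = 19282, Σxy = 25861
nΣxy − ΣxΣy = 129305 − 135240 = -5935
nΣx² − (Σx)² = 215340 − 211600 = 3740; nΣy² − (Σy)² = 96410 − 86436 = 9974
r = -5935 / √(3740 × 9974) = -5935 / 6107.5985 ≈ -0.972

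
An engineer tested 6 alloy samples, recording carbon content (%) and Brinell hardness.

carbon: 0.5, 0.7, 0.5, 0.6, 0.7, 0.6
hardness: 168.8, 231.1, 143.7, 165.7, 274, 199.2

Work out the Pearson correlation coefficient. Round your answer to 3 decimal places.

0.890

n = 6, Σx = 3.6, Σy = 1182.5, Σx² = 2.2, Σy² = 244763.47, Σxy = 728.76
nΣxy − ΣxΣy = 4372.56 − 4257 = 115.56
nΣx² − (Σx)² = 13.2 − 12.96 = 0.24; nΣy² − (Σy)² = 1468580.82 − 1398306.25 = 70274.57
r = 115.56 / √(0.24 × 70274.57) = 115.56 / 129.8688 ≈ 0.890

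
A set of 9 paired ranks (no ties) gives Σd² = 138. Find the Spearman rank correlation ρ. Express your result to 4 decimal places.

-0.1500

ρ = 1 − 6Σd² / [n(n²−1)] = 1 − 6×138 / (9×80)
  = 1 − 828/720 = 1 − 1.15000 ≈ -0.1500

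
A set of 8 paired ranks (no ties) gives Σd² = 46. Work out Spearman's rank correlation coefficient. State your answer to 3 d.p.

ρ = 1 − 6Σd² / [n(n²−1)] = 1 − 6×46 / (8×63)
  = 1 − 276/504 = 1 − 0.5476 ≈ 0.452

0.452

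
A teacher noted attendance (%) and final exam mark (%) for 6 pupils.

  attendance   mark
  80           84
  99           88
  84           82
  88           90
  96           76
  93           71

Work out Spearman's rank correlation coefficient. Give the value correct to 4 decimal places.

-0.0857

Rank attendance: 1, 6, 2, 3, 5, 4
Rank mark: 4, 5, 3, 6, 2, 1
d = rank(attendance) − rank(mark): -3, 1, -1, -3, 3, 3; Σd² = 38
ρ = 1 − 6Σd² / [n(n²−1)] = 1 − 6×38 / (6×35) = 1 − 228/210 ≈ -0.0857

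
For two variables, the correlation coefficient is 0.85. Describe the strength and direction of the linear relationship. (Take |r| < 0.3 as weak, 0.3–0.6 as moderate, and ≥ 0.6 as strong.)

strong positive

r = 0.85 > 0 so the relationship is positive.
|r| = 0.85, which falls in the strong range.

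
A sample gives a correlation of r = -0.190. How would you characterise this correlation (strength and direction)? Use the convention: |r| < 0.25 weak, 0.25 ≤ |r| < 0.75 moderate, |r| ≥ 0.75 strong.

weak negative

r = -0.190 < 0 so the relationship is negative.
|r| = 0.190, which falls in the weak range.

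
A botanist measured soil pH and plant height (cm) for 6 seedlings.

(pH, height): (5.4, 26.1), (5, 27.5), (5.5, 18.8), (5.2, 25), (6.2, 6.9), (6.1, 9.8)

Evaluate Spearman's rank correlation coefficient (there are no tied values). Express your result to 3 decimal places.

Rank pH: 3, 1, 4, 2, 6, 5
Rank height: 5, 6, 3, 4, 1, 2
d = rank(pH) − rank(height): -2, -5, 1, -2, 5, 3; Σd² = 68
ρ = 1 − 6Σd² / [n(n²−1)] = 1 − 6×68 / (6×35) = 1 − 408/210 ≈ -0.943

-0.943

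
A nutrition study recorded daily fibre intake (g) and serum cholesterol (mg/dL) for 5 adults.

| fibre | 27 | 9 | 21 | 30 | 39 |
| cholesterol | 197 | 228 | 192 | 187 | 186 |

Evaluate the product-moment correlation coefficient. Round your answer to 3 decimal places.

n = 5, Σx = 126, Σy = 990, Σx² = 3672, Σy² = 197222, Σxy = 24267
nΣxy − ΣxΣy = 121335 − 124740 = -3405
nΣx² − (Σx)² = 18360 − 15876 = 2484; nΣy² − (Σy)² = 986110 − 980100 = 6010
r = -3405 / √(2484 × 6010) = -3405 / 3863.7857 ≈ -0.881

-0.881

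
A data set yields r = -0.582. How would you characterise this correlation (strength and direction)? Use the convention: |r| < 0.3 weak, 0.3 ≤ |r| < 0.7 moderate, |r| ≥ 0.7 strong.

r = -0.582 < 0 so the relationship is negative.
|r| = 0.582, which falls in the moderate range.

moderate negative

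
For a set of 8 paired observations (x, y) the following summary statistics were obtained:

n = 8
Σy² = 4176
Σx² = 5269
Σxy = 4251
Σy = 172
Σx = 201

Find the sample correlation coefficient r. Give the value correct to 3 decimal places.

-0.218

r = (nΣxy − ΣxΣy) / √[(nΣx² − (Σx)²)(nΣy² − (Σy)²)]
Numerator: 8×4251 − 201×172 = -564
Denominator: √[(42152 − 40401)(33408 − 29584)] = √[1751 × 3824] = 2587.6290
r = -564 / 2587.6290 ≈ -0.218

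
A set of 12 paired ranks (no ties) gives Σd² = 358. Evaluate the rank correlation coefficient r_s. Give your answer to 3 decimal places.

ρ = 1 − 6Σd² / [n(n²−1)] = 1 − 6×358 / (12×143)
  = 1 − 2148/1716 = 1 − 1.2517 ≈ -0.252

-0.252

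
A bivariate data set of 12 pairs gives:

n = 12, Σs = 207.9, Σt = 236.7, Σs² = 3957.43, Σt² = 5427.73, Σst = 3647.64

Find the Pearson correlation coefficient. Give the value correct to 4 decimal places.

r = (nΣst − ΣsΣt) / √[(nΣs² − (Σs)²)(nΣt² − (Σt)²)]
Numerator: 12×3647.64 − 207.9×236.7 = -5438.25
Denominator: √[(47489.16 − 43222.41)(65132.76 − 56026.89)] = √[4266.75 × 9105.87] = 6233.1750
r = -5438.25 / 6233.1750 ≈ -0.8725

-0.8725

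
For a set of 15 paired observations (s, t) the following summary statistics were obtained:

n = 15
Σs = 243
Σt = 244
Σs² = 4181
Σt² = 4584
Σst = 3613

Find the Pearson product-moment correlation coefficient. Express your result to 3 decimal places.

-0.877

r = (nΣst − ΣsΣt) / √[(nΣs² − (Σs)²)(nΣt² − (Σt)²)]
Numerator: 15×3613 − 243×244 = -5097
Denominator: √[(62715 − 59049)(68760 − 59536)] = √[3666 × 9224] = 5815.0825
r = -5097 / 5815.0825 ≈ -0.877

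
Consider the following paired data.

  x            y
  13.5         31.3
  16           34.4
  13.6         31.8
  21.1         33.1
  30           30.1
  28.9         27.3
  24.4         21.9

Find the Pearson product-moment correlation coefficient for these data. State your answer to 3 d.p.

-0.526

n = 7, Σx = 147.5, Σy = 209.9, Σx² = 3398.99, Σy² = 6400.81, Σxy = 4330.17
nΣxy − ΣxΣy = 30311.19 − 30960.25 = -649.06
nΣx² − (Σx)² = 23792.93 − 21756.25 = 2036.68; nΣy² − (Σy)² = 44805.67 − 44058.01 = 747.66
r = -649.06 / √(2036.68 × 747.66) = -649.06 / 1233.9952 ≈ -0.526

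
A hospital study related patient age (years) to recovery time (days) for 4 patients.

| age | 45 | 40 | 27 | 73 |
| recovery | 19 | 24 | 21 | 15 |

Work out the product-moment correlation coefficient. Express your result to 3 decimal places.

n = 4, Σx = 185, Σy = 79, Σx² = 9683, Σy² = 1603, Σxy = 3477
nΣxy − ΣxΣy = 13908 − 14615 = -707
nΣx² − (Σx)² = 38732 − 34225 = 4507; nΣy² − (Σy)² = 6412 − 6241 = 171
r = -707 / √(4507 × 171) = -707 / 877.8935 ≈ -0.805

-0.805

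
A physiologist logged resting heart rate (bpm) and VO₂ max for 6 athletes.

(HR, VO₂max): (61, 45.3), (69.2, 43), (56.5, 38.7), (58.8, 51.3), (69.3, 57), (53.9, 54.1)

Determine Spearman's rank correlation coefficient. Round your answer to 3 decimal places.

0.200

Rank HR: 4, 5, 2, 3, 6, 1
Rank VO₂max: 3, 2, 1, 4, 6, 5
d = rank(HR) − rank(VO₂max): 1, 3, 1, -1, 0, -4; Σd² = 28
ρ = 1 − 6Σd² / [n(n²−1)] = 1 − 6×28 / (6×35) = 1 − 168/210 ≈ 0.200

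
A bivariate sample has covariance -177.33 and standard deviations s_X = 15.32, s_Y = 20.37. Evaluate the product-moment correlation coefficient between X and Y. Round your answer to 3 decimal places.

r = Cov(X,Y) / (s_X · s_Y) = -177.33 / (15.32 × 20.37)
  = -177.33 / 312.0684 ≈ -0.568

-0.568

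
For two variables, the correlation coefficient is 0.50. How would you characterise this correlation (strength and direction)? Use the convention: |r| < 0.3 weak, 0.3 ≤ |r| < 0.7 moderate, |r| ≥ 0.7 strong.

r = 0.50 > 0 so the relationship is positive.
|r| = 0.50, which falls in the moderate range.

moderate positive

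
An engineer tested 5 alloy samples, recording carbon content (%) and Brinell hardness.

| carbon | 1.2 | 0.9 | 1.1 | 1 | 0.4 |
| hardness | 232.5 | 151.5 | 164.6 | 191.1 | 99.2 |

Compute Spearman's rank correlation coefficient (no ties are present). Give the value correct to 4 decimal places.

0.9000

Rank carbon: 5, 2, 4, 3, 1
Rank hardness: 5, 2, 3, 4, 1
d = rank(carbon) − rank(hardness): 0, 0, 1, -1, 0; Σd² = 2
ρ = 1 − 6Σd² / [n(n²−1)] = 1 − 6×2 / (5×24) = 1 − 12/120 ≈ 0.9000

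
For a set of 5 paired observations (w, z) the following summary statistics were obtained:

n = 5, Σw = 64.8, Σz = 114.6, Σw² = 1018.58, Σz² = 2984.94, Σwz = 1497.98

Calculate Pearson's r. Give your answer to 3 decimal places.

0.050

r = (nΣwz − ΣwΣz) / √[(nΣw² − (Σw)²)(nΣz² − (Σz)²)]
Numerator: 5×1497.98 − 64.8×114.6 = 63.82
Denominator: √[(5092.9 − 4199.04)(14924.7 − 13133.16)] = √[893.86 × 1791.54] = 1265.4588
r = 63.82 / 1265.4588 ≈ 0.050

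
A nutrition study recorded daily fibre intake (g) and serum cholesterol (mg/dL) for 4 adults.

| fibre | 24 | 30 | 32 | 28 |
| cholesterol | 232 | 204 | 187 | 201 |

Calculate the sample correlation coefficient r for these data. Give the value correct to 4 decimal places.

n = 4, Σx = 114, Σy = 824, Σx² = 3284, Σy² = 170810, Σxy = 23300
nΣxy − ΣxΣy = 93200 − 93936 = -736
nΣx² − (Σx)² = 13136 − 12996 = 140; nΣy² − (Σy)² = 683240 − 678976 = 4264
r = -736 / √(140 × 4264) = -736 / 772.6319 ≈ -0.9526

-0.9526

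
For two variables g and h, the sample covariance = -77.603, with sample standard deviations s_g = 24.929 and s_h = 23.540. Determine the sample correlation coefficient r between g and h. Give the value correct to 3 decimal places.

-0.132

r = Cov(g,h) / (s_g · s_h) = -77.603 / (24.929 × 23.540)
  = -77.603 / 586.8287 ≈ -0.132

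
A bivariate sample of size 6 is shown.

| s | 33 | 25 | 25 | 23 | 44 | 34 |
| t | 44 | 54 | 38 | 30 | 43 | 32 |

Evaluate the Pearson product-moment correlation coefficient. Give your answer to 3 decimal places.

n = 6, Σs = 184, Σt = 241, Σs² = 5960, Σt² = 10069, Σst = 7422
nΣst − ΣsΣt = 44532 − 44344 = 188
nΣs² − (Σs)² = 35760 − 33856 = 1904; nΣt² − (Σt)² = 60414 − 58081 = 2333
r = 188 / √(1904 × 2333) = 188 / 2107.6129 ≈ 0.089

0.089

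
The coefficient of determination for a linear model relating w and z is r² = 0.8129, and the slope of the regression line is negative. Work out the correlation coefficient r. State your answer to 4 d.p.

-0.9016

|r| = √0.8129 = 0.9016
The association is negative, so r = −0.9016.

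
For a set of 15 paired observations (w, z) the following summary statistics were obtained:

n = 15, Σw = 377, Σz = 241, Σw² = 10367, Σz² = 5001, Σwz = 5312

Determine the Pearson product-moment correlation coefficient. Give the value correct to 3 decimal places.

-0.743

r = (nΣwz − ΣwΣz) / √[(nΣw² − (Σw)²)(nΣz² − (Σz)²)]
Numerator: 15×5312 − 377×241 = -11177
Denominator: √[(155505 − 142129)(75015 − 58081)] = √[13376 × 16934] = 15050.2221
r = -11177 / 15050.2221 ≈ -0.743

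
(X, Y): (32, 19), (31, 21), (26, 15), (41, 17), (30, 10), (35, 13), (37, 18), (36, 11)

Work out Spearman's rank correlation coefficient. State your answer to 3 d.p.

Rank X: 4, 3, 1, 8, 2, 5, 7, 6
Rank Y: 7, 8, 4, 5, 1, 3, 6, 2
d = rank(X) − rank(Y): -3, -5, -3, 3, 1, 2, 1, 4; Σd² = 74
ρ = 1 − 6Σd² / [n(n²−1)] = 1 − 6×74 / (8×63) = 1 − 444/504 ≈ 0.119

0.119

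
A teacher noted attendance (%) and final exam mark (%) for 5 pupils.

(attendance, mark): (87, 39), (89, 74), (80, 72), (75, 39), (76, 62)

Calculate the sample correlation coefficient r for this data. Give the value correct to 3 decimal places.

n = 5, Σx = 407, Σy = 286, Σx² = 33291, Σy² = 17546, Σxy = 23376
nΣxy − ΣxΣy = 116880 − 116402 = 478
nΣx² − (Σx)² = 166455 − 165649 = 806; nΣy² − (Σy)² = 87730 − 81796 = 5934
r = 478 / √(806 × 5934) = 478 / 2186.9623 ≈ 0.219

0.219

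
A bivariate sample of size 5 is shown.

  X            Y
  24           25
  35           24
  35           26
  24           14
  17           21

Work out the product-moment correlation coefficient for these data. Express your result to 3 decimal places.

n = 5, ΣX = 135, ΣY = 110, ΣX² = 3891, ΣY² = 2514, ΣXY = 3043
nΣXY − ΣXΣY = 15215 − 14850 = 365
nΣX² − (ΣX)² = 19455 − 18225 = 1230; nΣY² − (ΣY)² = 12570 − 12100 = 470
r = 365 / √(1230 × 470) = 365 / 760.3289 ≈ 0.480

0.480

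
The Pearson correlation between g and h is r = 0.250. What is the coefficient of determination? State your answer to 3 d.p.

r² = (0.250)² = 0.063

0.063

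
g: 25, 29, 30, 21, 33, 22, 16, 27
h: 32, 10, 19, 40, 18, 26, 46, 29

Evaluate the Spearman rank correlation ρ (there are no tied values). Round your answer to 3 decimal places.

-0.857

Rank g: 4, 6, 7, 2, 8, 3, 1, 5
Rank h: 6, 1, 3, 7, 2, 4, 8, 5
d = rank(g) − rank(h): -2, 5, 4, -5, 6, -1, -7, 0; Σd² = 156
ρ = 1 − 6Σd² / [n(n²−1)] = 1 − 6×156 / (8×63) = 1 − 936/504 ≈ -0.857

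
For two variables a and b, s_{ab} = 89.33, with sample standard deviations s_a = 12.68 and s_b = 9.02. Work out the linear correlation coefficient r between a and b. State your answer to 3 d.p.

r = Cov(a,b) / (s_a · s_b) = 89.33 / (12.68 × 9.02)
  = 89.33 / 114.3736 ≈ 0.781

0.781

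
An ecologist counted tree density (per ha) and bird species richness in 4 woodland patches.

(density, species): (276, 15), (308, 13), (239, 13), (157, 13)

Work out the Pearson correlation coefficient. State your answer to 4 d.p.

n = 4, Σx = 980, Σy = 54, Σx² = 252810, Σy² = 732, Σxy = 13292
nΣxy − ΣxΣy = 53168 − 52920 = 248
nΣx² − (Σx)² = 1011240 − 960400 = 50840; nΣy² − (Σy)² = 2928 − 2916 = 12
r = 248 / √(50840 × 12) = 248 / 781.0762 ≈ 0.3175

0.3175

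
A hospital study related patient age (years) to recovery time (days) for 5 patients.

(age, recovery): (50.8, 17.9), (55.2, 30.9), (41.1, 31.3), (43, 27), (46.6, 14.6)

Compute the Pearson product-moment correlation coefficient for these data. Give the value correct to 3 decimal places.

n = 5, Σx = 236.7, Σy = 121.7, Σx² = 11337.45, Σy² = 3197.07, Σxy = 5742.79
nΣxy − ΣxΣy = 28713.95 − 28806.39 = -92.44
nΣx² − (Σx)² = 56687.25 − 56026.89 = 660.36; nΣy² − (Σy)² = 15985.35 − 14810.89 = 1174.46
r = -92.44 / √(660.36 × 1174.46) = -92.44 / 880.6625 ≈ -0.105

-0.105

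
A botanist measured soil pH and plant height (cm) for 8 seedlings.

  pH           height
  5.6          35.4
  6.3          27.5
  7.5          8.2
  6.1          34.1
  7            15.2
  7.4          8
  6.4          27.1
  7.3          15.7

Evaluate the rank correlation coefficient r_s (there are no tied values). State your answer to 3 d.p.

-0.952

Rank pH: 1, 3, 8, 2, 5, 7, 4, 6
Rank height: 8, 6, 2, 7, 3, 1, 5, 4
d = rank(pH) − rank(height): -7, -3, 6, -5, 2, 6, -1, 2; Σd² = 164
ρ = 1 − 6Σd² / [n(n²−1)] = 1 − 6×164 / (8×63) = 1 − 984/504 ≈ -0.952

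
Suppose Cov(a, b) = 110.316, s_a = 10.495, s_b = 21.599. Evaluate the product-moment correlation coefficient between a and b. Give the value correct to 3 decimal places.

r = Cov(a,b) / (s_a · s_b) = 110.316 / (10.495 × 21.599)
  = 110.316 / 226.6815 ≈ 0.487

0.487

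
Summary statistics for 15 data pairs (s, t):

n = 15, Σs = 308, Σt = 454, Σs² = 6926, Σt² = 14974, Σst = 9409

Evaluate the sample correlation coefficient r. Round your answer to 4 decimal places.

r = (nΣst − ΣsΣt) / √[(nΣs² − (Σs)²)(nΣt² − (Σt)²)]
Numerator: 15×9409 − 308×454 = 1303
Denominator: √[(103890 − 94864)(224610 − 206116)] = √[9026 × 18494] = 12920.0172
r = 1303 / 12920.0172 ≈ 0.1009

0.1009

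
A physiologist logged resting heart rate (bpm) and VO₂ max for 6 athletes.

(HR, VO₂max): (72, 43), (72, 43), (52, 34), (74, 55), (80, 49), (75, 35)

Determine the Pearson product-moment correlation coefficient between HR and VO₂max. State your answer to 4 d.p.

0.5872

n = 6, Σx = 425, Σy = 259, Σx² = 30573, Σy² = 11505, Σxy = 18575
nΣxy − ΣxΣy = 111450 − 110075 = 1375
nΣx² − (Σx)² = 183438 − 180625 = 2813; nΣy² − (Σy)² = 69030 − 67081 = 1949
r = 1375 / √(2813 × 1949) = 1375 / 2341.4818 ≈ 0.5872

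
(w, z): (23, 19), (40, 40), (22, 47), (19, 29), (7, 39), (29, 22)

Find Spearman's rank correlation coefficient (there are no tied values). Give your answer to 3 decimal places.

-0.086

Rank w: 4, 6, 3, 2, 1, 5
Rank z: 1, 5, 6, 3, 4, 2
d = rank(w) − rank(z): 3, 1, -3, -1, -3, 3; Σd² = 38
ρ = 1 − 6Σd² / [n(n²−1)] = 1 − 6×38 / (6×35) = 1 − 228/210 ≈ -0.086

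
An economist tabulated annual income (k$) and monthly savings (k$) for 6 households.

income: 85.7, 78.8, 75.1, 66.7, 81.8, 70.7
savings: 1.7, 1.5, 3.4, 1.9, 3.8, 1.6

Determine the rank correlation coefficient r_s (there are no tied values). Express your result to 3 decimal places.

Rank income: 6, 4, 3, 1, 5, 2
Rank savings: 3, 1, 5, 4, 6, 2
d = rank(income) − rank(savings): 3, 3, -2, -3, -1, 0; Σd² = 32
ρ = 1 − 6Σd² / [n(n²−1)] = 1 − 6×32 / (6×35) = 1 − 192/210 ≈ 0.086

0.086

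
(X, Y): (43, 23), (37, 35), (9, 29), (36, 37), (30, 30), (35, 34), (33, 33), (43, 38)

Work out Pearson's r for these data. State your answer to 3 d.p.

n = 8, ΣX = 266, ΣY = 259, ΣX² = 9658, ΣY² = 8553, ΣXY = 8690
nΣXY − ΣXΣY = 69520 − 68894 = 626
nΣX² − (ΣX)² = 77264 − 70756 = 6508; nΣY² − (ΣY)² = 68424 − 67081 = 1343
r = 626 / √(6508 × 1343) = 626 / 2956.3904 ≈ 0.212

0.212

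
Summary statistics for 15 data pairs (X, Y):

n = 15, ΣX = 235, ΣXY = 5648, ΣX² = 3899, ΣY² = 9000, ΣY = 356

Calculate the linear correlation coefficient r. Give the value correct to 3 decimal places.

r = (nΣXY − ΣXΣY) / √[(nΣX² − (ΣX)²)(nΣY² − (ΣY)²)]
Numerator: 15×5648 − 235×356 = 1060
Denominator: √[(58485 − 55225)(135000 − 126736)] = √[3260 × 8264] = 5190.4374
r = 1060 / 5190.4374 ≈ 0.204

0.204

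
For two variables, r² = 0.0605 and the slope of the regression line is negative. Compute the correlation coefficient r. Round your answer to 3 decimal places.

|r| = √0.0605 = 0.246
The association is negative, so r = −0.246.

-0.246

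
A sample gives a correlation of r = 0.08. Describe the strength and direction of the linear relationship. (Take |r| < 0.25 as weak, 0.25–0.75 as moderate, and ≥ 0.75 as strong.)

r = 0.08 > 0 so the relationship is positive.
|r| = 0.08, which falls in the weak range.

weak positive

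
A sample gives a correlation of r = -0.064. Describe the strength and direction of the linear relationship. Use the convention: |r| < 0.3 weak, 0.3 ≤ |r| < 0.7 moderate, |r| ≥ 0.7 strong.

weak negative

r = -0.064 < 0 so the relationship is negative.
|r| = 0.064, which falls in the weak range.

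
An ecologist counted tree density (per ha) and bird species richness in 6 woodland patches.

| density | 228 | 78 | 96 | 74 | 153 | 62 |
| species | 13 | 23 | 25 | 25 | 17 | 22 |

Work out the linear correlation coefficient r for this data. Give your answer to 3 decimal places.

n = 6, Σx = 691, Σy = 125, Σx² = 100013, Σy² = 2721, Σxy = 12973
nΣxy − ΣxΣy = 77838 − 86375 = -8537
nΣx² − (Σx)² = 600078 − 477481 = 122597; nΣy² − (Σy)² = 16326 − 15625 = 701
r = -8537 / √(122597 × 701) = -8537 / 9270.4098 ≈ -0.921

-0.921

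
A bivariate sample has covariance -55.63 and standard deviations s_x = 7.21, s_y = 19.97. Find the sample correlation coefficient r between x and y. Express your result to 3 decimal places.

-0.386

r = Cov(x,y) / (s_x · s_y) = -55.63 / (7.21 × 19.97)
  = -55.63 / 143.9837 ≈ -0.386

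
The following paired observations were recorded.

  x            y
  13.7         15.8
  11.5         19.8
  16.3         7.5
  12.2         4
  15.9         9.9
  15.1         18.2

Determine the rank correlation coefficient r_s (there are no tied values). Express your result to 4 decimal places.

Rank x: 3, 1, 6, 2, 5, 4
Rank y: 4, 6, 2, 1, 3, 5
d = rank(x) − rank(y): -1, -5, 4, 1, 2, -1; Σd² = 48
ρ = 1 − 6Σd² / [n(n²−1)] = 1 − 6×48 / (6×35) = 1 − 288/210 ≈ -0.3714

-0.3714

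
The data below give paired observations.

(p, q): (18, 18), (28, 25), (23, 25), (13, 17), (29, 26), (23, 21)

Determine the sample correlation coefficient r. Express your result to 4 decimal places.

0.9234

n = 6, Σp = 134, Σq = 132, Σp² = 3176, Σq² = 2980, Σpq = 3057
nΣpq − ΣpΣq = 18342 − 17688 = 654
nΣp² − (Σp)² = 19056 − 17956 = 1100; nΣq² − (Σq)² = 17880 − 17424 = 456
r = 654 / √(1100 × 456) = 654 / 708.2372 ≈ 0.9234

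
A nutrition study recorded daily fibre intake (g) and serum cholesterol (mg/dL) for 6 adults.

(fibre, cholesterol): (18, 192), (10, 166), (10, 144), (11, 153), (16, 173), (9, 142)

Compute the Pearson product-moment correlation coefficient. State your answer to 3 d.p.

0.900

n = 6, Σx = 74, Σy = 970, Σx² = 982, Σy² = 158658, Σxy = 12285
nΣxy − ΣxΣy = 73710 − 71780 = 1930
nΣx² − (Σx)² = 5892 − 5476 = 416; nΣy² − (Σy)² = 951948 − 940900 = 11048
r = 1930 / √(416 × 11048) = 1930 / 2143.8209 ≈ 0.900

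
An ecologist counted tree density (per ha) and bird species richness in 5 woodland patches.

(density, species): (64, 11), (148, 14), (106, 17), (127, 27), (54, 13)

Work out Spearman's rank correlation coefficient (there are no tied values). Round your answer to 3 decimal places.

0.600

Rank density: 2, 5, 3, 4, 1
Rank species: 1, 3, 4, 5, 2
d = rank(density) − rank(species): 1, 2, -1, -1, -1; Σd² = 8
ρ = 1 − 6Σd² / [n(n²−1)] = 1 − 6×8 / (5×24) = 1 − 48/120 ≈ 0.600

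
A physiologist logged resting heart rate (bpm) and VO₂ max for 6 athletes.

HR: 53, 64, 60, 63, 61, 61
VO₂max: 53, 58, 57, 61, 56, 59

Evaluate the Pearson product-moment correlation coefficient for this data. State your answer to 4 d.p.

0.8360

n = 6, Σx = 362, Σy = 344, Σx² = 21916, Σy² = 19760, Σxy = 20799
nΣxy − ΣxΣy = 124794 − 124528 = 266
nΣx² − (Σx)² = 131496 − 131044 = 452; nΣy² − (Σy)² = 118560 − 118336 = 224
r = 266 / √(452 × 224) = 266 / 318.1949 ≈ 0.8360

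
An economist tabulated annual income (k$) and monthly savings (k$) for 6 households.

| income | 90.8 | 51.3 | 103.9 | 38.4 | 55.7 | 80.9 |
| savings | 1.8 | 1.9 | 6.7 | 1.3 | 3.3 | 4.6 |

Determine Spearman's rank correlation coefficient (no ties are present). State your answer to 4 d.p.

Rank income: 5, 2, 6, 1, 3, 4
Rank savings: 2, 3, 6, 1, 4, 5
d = rank(income) − rank(savings): 3, -1, 0, 0, -1, -1; Σd² = 12
ρ = 1 − 6Σd² / [n(n²−1)] = 1 − 6×12 / (6×35) = 1 − 72/210 ≈ 0.6571

0.6571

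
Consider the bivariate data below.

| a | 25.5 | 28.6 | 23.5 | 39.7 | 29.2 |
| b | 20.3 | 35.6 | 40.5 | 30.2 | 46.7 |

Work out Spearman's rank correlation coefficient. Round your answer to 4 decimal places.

0.0000

Rank a: 2, 3, 1, 5, 4
Rank b: 1, 3, 4, 2, 5
d = rank(a) − rank(b): 1, 0, -3, 3, -1; Σd² = 20
ρ = 1 − 6Σd² / [n(n²−1)] = 1 − 6×20 / (5×24) = 1 − 120/120 ≈ 0.0000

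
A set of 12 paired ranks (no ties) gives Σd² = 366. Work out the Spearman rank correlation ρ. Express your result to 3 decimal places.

ρ = 1 − 6Σd² / [n(n²−1)] = 1 − 6×366 / (12×143)
  = 1 − 2196/1716 = 1 − 1.2797 ≈ -0.280

-0.280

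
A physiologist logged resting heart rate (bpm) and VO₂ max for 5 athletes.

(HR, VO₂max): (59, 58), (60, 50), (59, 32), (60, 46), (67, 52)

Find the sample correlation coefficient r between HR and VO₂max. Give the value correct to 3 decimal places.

0.273

n = 5, Σx = 305, Σy = 238, Σx² = 18651, Σy² = 11708, Σxy = 14554
nΣxy − ΣxΣy = 72770 − 72590 = 180
nΣx² − (Σx)² = 93255 − 93025 = 230; nΣy² − (Σy)² = 58540 − 56644 = 1896
r = 180 / √(230 × 1896) = 180 / 660.3635 ≈ 0.273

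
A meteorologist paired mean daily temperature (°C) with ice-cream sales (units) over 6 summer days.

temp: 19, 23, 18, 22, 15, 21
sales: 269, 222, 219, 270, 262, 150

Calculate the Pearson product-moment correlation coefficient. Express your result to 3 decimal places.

n = 6, Σx = 118, Σy = 1392, Σx² = 2364, Σy² = 333650, Σxy = 27179
nΣxy − ΣxΣy = 163074 − 164256 = -1182
nΣx² − (Σx)² = 14184 − 13924 = 260; nΣy² − (Σy)² = 2001900 − 1937664 = 64236
r = -1182 / √(260 × 64236) = -1182 / 4086.7297 ≈ -0.289

-0.289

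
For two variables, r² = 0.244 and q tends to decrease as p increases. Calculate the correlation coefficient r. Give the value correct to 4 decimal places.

-0.4940

|r| = √0.244 = 0.4940
The association is negative, so r = −0.4940.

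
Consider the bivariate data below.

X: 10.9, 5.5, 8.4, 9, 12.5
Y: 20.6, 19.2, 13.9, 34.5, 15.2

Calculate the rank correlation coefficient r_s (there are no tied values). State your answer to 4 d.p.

0.1000

Rank X: 4, 1, 2, 3, 5
Rank Y: 4, 3, 1, 5, 2
d = rank(X) − rank(Y): 0, -2, 1, -2, 3; Σd² = 18
ρ = 1 − 6Σd² / [n(n²−1)] = 1 − 6×18 / (5×24) = 1 − 108/120 ≈ 0.1000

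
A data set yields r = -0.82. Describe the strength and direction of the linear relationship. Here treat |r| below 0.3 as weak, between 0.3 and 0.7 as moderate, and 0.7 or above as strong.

r = -0.82 < 0 so the relationship is negative.
|r| = 0.82, which falls in the strong range.

strong negative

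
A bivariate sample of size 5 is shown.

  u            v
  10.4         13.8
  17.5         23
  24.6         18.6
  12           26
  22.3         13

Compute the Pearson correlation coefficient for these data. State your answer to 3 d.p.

-0.237

n = 5, Σu = 86.8, Σv = 94.4, Σu² = 1660.86, Σv² = 1910.4, Σuv = 1605.48
nΣuv − ΣuΣv = 8027.4 − 8193.92 = -166.52
nΣu² − (Σu)² = 8304.3 − 7534.24 = 770.06; nΣv² − (Σv)² = 9552 − 8911.36 = 640.64
r = -166.52 / √(770.06 × 640.64) = -166.52 / 702.3754 ≈ -0.237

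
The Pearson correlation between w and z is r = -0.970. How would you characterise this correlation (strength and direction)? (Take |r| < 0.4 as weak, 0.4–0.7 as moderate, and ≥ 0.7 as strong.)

r = -0.970 < 0 so the relationship is negative.
|r| = 0.970, which falls in the strong range.

strong negative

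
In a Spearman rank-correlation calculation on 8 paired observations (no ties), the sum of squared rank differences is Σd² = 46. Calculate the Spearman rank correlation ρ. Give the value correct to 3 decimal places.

0.452

ρ = 1 − 6Σd² / [n(n²−1)] = 1 − 6×46 / (8×63)
  = 1 − 276/504 = 1 − 0.5476 ≈ 0.452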